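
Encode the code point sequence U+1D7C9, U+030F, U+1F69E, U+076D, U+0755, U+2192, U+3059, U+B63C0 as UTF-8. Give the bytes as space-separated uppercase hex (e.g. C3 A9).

U+1D7C9: 4-byte form → F0 9D 9F 89.
U+030F: 2-byte form → CC 8F.
U+1F69E: 4-byte form → F0 9F 9A 9E.
U+076D: 2-byte form → DD AD.
U+0755: 2-byte form → DD 95.
U+2192: 3-byte form → E2 86 92.
U+3059: 3-byte form → E3 81 99.
U+B63C0: 4-byte form → F2 B6 8F 80.
Concatenated (24 bytes): F0 9D 9F 89 CC 8F F0 9F 9A 9E DD AD DD 95 E2 86 92 E3 81 99 F2 B6 8F 80.

F0 9D 9F 89 CC 8F F0 9F 9A 9E DD AD DD 95 E2 86 92 E3 81 99 F2 B6 8F 80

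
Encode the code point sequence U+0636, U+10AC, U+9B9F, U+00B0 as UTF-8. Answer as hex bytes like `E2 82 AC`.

D8 B6 E1 82 AC E9 AE 9F C2 B0

U+0636: 2-byte form → D8 B6.
U+10AC: 3-byte form → E1 82 AC.
U+9B9F: 3-byte form → E9 AE 9F.
U+00B0: 2-byte form → C2 B0.
Concatenated (10 bytes): D8 B6 E1 82 AC E9 AE 9F C2 B0.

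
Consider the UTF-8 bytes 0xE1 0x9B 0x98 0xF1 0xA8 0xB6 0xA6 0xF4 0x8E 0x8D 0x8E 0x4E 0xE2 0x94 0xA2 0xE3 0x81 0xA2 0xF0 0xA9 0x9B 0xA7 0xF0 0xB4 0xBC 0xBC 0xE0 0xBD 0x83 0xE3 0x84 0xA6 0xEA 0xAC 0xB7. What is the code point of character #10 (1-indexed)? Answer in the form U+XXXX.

Offset 0: leading byte 0xE1 = 11100001 → 3-byte char #1 = E1 9B 98.
Offset 3: leading byte 0xF1 = 11110001 → 4-byte char #2 = F1 A8 B6 A6.
Offset 7: leading byte 0xF4 = 11110100 → 4-byte char #3 = F4 8E 8D 8E.
Offset 11: leading byte 0x4E = 01001110 → 1-byte char #4 = 4E.
Offset 12: leading byte 0xE2 = 11100010 → 3-byte char #5 = E2 94 A2.
Offset 15: leading byte 0xE3 = 11100011 → 3-byte char #6 = E3 81 A2.
Offset 18: leading byte 0xF0 = 11110000 → 4-byte char #7 = F0 A9 9B A7.
Offset 22: leading byte 0xF0 = 11110000 → 4-byte char #8 = F0 B4 BC BC.
Offset 26: leading byte 0xE0 = 11100000 → 3-byte char #9 = E0 BD 83.
Offset 29: leading byte 0xE3 = 11100011 → 3-byte char #10 = E3 84 A6.
Leading byte 0xE3 = 11100011 matches 1110xxxx → 3-byte sequence.
Byte 1: 0xE3 = 11100011, payload 0011 (4 bits).
Byte 2: 0x84 = 10000100 (10xxxxxx ✓), payload 000100.
Byte 3: 0xA6 = 10100110 (10xxxxxx ✓), payload 100110.
Concatenate: 0011000100100110 = 0x3126 (16 bits → U+3126).

U+3126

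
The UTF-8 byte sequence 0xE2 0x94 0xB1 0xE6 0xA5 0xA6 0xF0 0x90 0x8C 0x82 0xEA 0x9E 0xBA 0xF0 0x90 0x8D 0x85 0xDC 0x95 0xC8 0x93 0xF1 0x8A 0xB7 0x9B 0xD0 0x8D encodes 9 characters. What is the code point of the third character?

Offset 0: leading byte 0xE2 = 11100010 → 3-byte char #1 = E2 94 B1.
Offset 3: leading byte 0xE6 = 11100110 → 3-byte char #2 = E6 A5 A6.
Offset 6: leading byte 0xF0 = 11110000 → 4-byte char #3 = F0 90 8C 82.
Leading byte 0xF0 = 11110000 matches 11110xxx → 4-byte sequence.
Byte 1: 0xF0 = 11110000, payload 000 (3 bits).
Byte 2: 0x90 = 10010000 (10xxxxxx ✓), payload 010000.
Byte 3: 0x8C = 10001100 (10xxxxxx ✓), payload 001100.
Byte 4: 0x82 = 10000010 (10xxxxxx ✓), payload 000010.
Concatenate: 000010000001100000010 = 0x10302 (21 bits → U+10302).

U+10302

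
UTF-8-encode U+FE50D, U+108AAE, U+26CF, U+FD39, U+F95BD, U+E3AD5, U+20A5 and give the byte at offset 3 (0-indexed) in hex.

U+FE50D → 4-byte form F3 BE 94 8D at offsets 0–3.
Offset 3 falls in char 1's range; it's byte 4 of F3 BE 94 8D = 0x8D.

0x8D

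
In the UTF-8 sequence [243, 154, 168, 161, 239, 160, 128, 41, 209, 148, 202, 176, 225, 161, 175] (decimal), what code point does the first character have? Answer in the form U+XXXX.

U+DAA21

Offset 0: leading byte 0xF3 = 11110011 → 4-byte char #1 = F3 9A A8 A1.
Leading byte 0xF3 = 11110011 matches 11110xxx → 4-byte sequence.
Byte 1: 0xF3 = 11110011, payload 011 (3 bits).
Byte 2: 0x9A = 10011010 (10xxxxxx ✓), payload 011010.
Byte 3: 0xA8 = 10101000 (10xxxxxx ✓), payload 101000.
Byte 4: 0xA1 = 10100001 (10xxxxxx ✓), payload 100001.
Concatenate: 011011010101000100001 = 0xDAA21 (21 bits → U+DAA21).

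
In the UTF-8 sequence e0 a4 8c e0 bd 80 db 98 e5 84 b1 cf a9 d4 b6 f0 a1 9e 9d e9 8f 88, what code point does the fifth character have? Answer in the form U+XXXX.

U+03E9

Offset 0: leading byte 0xE0 = 11100000 → 3-byte char #1 = E0 A4 8C.
Offset 3: leading byte 0xE0 = 11100000 → 3-byte char #2 = E0 BD 80.
Offset 6: leading byte 0xDB = 11011011 → 2-byte char #3 = DB 98.
Offset 8: leading byte 0xE5 = 11100101 → 3-byte char #4 = E5 84 B1.
Offset 11: leading byte 0xCF = 11001111 → 2-byte char #5 = CF A9.
Leading byte 0xCF = 11001111 matches 110xxxxx → 2-byte sequence.
Byte 1: 0xCF = 11001111, payload 01111 (5 bits).
Byte 2: 0xA9 = 10101001 (10xxxxxx ✓), payload 101001.
Concatenate: 01111101001 = 0x3E9 (11 bits → U+03E9).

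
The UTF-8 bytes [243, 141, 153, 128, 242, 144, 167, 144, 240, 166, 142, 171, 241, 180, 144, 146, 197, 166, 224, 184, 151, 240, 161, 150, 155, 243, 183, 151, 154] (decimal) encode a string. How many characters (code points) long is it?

8

Byte at offset 0: 0xF3 = 11110011 → 4-byte char (#1). Advance 4.
Byte at offset 4: 0xF2 = 11110010 → 4-byte char (#2). Advance 4.
Byte at offset 8: 0xF0 = 11110000 → 4-byte char (#3). Advance 4.
Byte at offset 12: 0xF1 = 11110001 → 4-byte char (#4). Advance 4.
Byte at offset 16: 0xC5 = 11000101 → 2-byte char (#5). Advance 2.
Byte at offset 18: 0xE0 = 11100000 → 3-byte char (#6). Advance 3.
Byte at offset 21: 0xF0 = 11110000 → 4-byte char (#7). Advance 4.
Byte at offset 25: 0xF3 = 11110011 → 4-byte char (#8). Advance 4.
Reached end at offset 29 after 8 code points.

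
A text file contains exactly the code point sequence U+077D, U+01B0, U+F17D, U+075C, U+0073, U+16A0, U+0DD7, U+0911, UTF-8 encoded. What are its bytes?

DD BD C6 B0 EF 85 BD DD 9C 73 E1 9A A0 E0 B7 97 E0 A4 91

U+077D: 2-byte form → DD BD.
U+01B0: 2-byte form → C6 B0.
U+F17D: 3-byte form → EF 85 BD.
U+075C: 2-byte form → DD 9C.
U+0073: 1-byte form → 73.
U+16A0: 3-byte form → E1 9A A0.
U+0DD7: 3-byte form → E0 B7 97.
U+0911: 3-byte form → E0 A4 91.
Concatenated (19 bytes): DD BD C6 B0 EF 85 BD DD 9C 73 E1 9A A0 E0 B7 97 E0 A4 91.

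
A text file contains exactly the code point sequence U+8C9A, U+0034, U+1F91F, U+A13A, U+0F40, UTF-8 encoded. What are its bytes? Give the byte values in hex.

U+8C9A: 3-byte form → E8 B2 9A.
U+0034: 1-byte form → 34.
U+1F91F: 4-byte form → F0 9F A4 9F.
U+A13A: 3-byte form → EA 84 BA.
U+0F40: 3-byte form → E0 BD 80.
Concatenated (14 bytes): E8 B2 9A 34 F0 9F A4 9F EA 84 BA E0 BD 80.

E8 B2 9A 34 F0 9F A4 9F EA 84 BA E0 BD 80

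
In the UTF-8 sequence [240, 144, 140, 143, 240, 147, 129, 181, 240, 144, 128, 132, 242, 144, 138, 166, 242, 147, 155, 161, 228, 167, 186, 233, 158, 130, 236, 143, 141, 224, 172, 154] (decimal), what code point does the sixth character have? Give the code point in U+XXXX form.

U+49FA

Offset 0: leading byte 0xF0 = 11110000 → 4-byte char #1 = F0 90 8C 8F.
Offset 4: leading byte 0xF0 = 11110000 → 4-byte char #2 = F0 93 81 B5.
Offset 8: leading byte 0xF0 = 11110000 → 4-byte char #3 = F0 90 80 84.
Offset 12: leading byte 0xF2 = 11110010 → 4-byte char #4 = F2 90 8A A6.
Offset 16: leading byte 0xF2 = 11110010 → 4-byte char #5 = F2 93 9B A1.
Offset 20: leading byte 0xE4 = 11100100 → 3-byte char #6 = E4 A7 BA.
Leading byte 0xE4 = 11100100 matches 1110xxxx → 3-byte sequence.
Byte 1: 0xE4 = 11100100, payload 0100 (4 bits).
Byte 2: 0xA7 = 10100111 (10xxxxxx ✓), payload 100111.
Byte 3: 0xBA = 10111010 (10xxxxxx ✓), payload 111010.
Concatenate: 0100100111111010 = 0x49FA (16 bits → U+49FA).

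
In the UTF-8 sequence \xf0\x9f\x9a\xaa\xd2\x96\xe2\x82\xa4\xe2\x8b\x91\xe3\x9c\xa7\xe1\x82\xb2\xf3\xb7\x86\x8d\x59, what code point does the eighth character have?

U+0059

Offset 0: leading byte 0xF0 = 11110000 → 4-byte char #1 = F0 9F 9A AA.
Offset 4: leading byte 0xD2 = 11010010 → 2-byte char #2 = D2 96.
Offset 6: leading byte 0xE2 = 11100010 → 3-byte char #3 = E2 82 A4.
Offset 9: leading byte 0xE2 = 11100010 → 3-byte char #4 = E2 8B 91.
Offset 12: leading byte 0xE3 = 11100011 → 3-byte char #5 = E3 9C A7.
Offset 15: leading byte 0xE1 = 11100001 → 3-byte char #6 = E1 82 B2.
Offset 18: leading byte 0xF3 = 11110011 → 4-byte char #7 = F3 B7 86 8D.
Offset 22: leading byte 0x59 = 01011001 → 1-byte char #8 = 59.
Leading byte 0x59 = 01011001 matches 0xxxxxxx → 1-byte sequence.
Byte 1: 0x59 = 01011001, payload 1011001 (7 bits).
Concatenate: 1011001 = 0x59 (7 bits → U+0059).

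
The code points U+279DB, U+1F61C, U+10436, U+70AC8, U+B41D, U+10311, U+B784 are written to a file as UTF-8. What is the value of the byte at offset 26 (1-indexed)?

0x84

1-indexed offset 26 is 0-indexed offset 25.
U+279DB → 4-byte form F0 A7 A7 9B at offsets 0–3.
U+1F61C → 4-byte form F0 9F 98 9C at offsets 4–7.
U+10436 → 4-byte form F0 90 90 B6 at offsets 8–11.
U+70AC8 → 4-byte form F1 B0 AB 88 at offsets 12–15.
U+B41D → 3-byte form EB 90 9D at offsets 16–18.
U+10311 → 4-byte form F0 90 8C 91 at offsets 19–22.
U+B784 → 3-byte form EB 9E 84 at offsets 23–25.
Offset 25 falls in char 7's range; it's byte 3 of EB 9E 84 = 0x84.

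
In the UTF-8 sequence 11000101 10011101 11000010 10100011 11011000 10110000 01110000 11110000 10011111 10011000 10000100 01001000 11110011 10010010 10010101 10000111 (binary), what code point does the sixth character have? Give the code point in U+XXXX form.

Offset 0: leading byte 0xC5 = 11000101 → 2-byte char #1 = C5 9D.
Offset 2: leading byte 0xC2 = 11000010 → 2-byte char #2 = C2 A3.
Offset 4: leading byte 0xD8 = 11011000 → 2-byte char #3 = D8 B0.
Offset 6: leading byte 0x70 = 01110000 → 1-byte char #4 = 70.
Offset 7: leading byte 0xF0 = 11110000 → 4-byte char #5 = F0 9F 98 84.
Offset 11: leading byte 0x48 = 01001000 → 1-byte char #6 = 48.
Leading byte 0x48 = 01001000 matches 0xxxxxxx → 1-byte sequence.
Byte 1: 0x48 = 01001000, payload 1001000 (7 bits).
Concatenate: 1001000 = 0x48 (7 bits → U+0048).

U+0048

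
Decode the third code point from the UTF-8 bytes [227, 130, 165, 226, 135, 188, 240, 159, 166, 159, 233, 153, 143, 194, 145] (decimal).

Offset 0: leading byte 0xE3 = 11100011 → 3-byte char #1 = E3 82 A5.
Offset 3: leading byte 0xE2 = 11100010 → 3-byte char #2 = E2 87 BC.
Offset 6: leading byte 0xF0 = 11110000 → 4-byte char #3 = F0 9F A6 9F.
Leading byte 0xF0 = 11110000 matches 11110xxx → 4-byte sequence.
Byte 1: 0xF0 = 11110000, payload 000 (3 bits).
Byte 2: 0x9F = 10011111 (10xxxxxx ✓), payload 011111.
Byte 3: 0xA6 = 10100110 (10xxxxxx ✓), payload 100110.
Byte 4: 0x9F = 10011111 (10xxxxxx ✓), payload 011111.
Concatenate: 000011111100110011111 = 0x1F99F (21 bits → U+1F99F).

U+1F99F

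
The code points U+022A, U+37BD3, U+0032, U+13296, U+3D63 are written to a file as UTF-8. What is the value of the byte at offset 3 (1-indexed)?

0xF0

1-indexed offset 3 is 0-indexed offset 2.
U+022A → 2-byte form C8 AA at offsets 0–1.
U+37BD3 → 4-byte form F0 B7 AF 93 at offsets 2–5.
Offset 2 falls in char 2's range; it's byte 1 of F0 B7 AF 93 = 0xF0.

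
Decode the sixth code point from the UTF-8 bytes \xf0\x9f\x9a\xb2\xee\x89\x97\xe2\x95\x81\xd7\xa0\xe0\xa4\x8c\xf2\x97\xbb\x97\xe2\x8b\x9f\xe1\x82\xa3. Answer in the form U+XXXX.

U+97ED7

Offset 0: leading byte 0xF0 = 11110000 → 4-byte char #1 = F0 9F 9A B2.
Offset 4: leading byte 0xEE = 11101110 → 3-byte char #2 = EE 89 97.
Offset 7: leading byte 0xE2 = 11100010 → 3-byte char #3 = E2 95 81.
Offset 10: leading byte 0xD7 = 11010111 → 2-byte char #4 = D7 A0.
Offset 12: leading byte 0xE0 = 11100000 → 3-byte char #5 = E0 A4 8C.
Offset 15: leading byte 0xF2 = 11110010 → 4-byte char #6 = F2 97 BB 97.
Leading byte 0xF2 = 11110010 matches 11110xxx → 4-byte sequence.
Byte 1: 0xF2 = 11110010, payload 010 (3 bits).
Byte 2: 0x97 = 10010111 (10xxxxxx ✓), payload 010111.
Byte 3: 0xBB = 10111011 (10xxxxxx ✓), payload 111011.
Byte 4: 0x97 = 10010111 (10xxxxxx ✓), payload 010111.
Concatenate: 010010111111011010111 = 0x97ED7 (21 bits → U+97ED7).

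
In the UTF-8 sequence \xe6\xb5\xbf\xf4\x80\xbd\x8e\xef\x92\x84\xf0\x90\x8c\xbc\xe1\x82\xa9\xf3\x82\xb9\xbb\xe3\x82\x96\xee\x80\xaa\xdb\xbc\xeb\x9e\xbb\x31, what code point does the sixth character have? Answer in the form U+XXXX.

Offset 0: leading byte 0xE6 = 11100110 → 3-byte char #1 = E6 B5 BF.
Offset 3: leading byte 0xF4 = 11110100 → 4-byte char #2 = F4 80 BD 8E.
Offset 7: leading byte 0xEF = 11101111 → 3-byte char #3 = EF 92 84.
Offset 10: leading byte 0xF0 = 11110000 → 4-byte char #4 = F0 90 8C BC.
Offset 14: leading byte 0xE1 = 11100001 → 3-byte char #5 = E1 82 A9.
Offset 17: leading byte 0xF3 = 11110011 → 4-byte char #6 = F3 82 B9 BB.
Leading byte 0xF3 = 11110011 matches 11110xxx → 4-byte sequence.
Byte 1: 0xF3 = 11110011, payload 011 (3 bits).
Byte 2: 0x82 = 10000010 (10xxxxxx ✓), payload 000010.
Byte 3: 0xB9 = 10111001 (10xxxxxx ✓), payload 111001.
Byte 4: 0xBB = 10111011 (10xxxxxx ✓), payload 111011.
Concatenate: 011000010111001111011 = 0xC2E7B (21 bits → U+C2E7B).

U+C2E7B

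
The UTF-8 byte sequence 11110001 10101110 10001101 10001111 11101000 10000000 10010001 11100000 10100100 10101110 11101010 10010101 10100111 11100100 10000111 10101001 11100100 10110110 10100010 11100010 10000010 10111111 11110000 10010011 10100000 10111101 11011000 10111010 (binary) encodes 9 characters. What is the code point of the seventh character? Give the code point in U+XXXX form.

Offset 0: leading byte 0xF1 = 11110001 → 4-byte char #1 = F1 AE 8D 8F.
Offset 4: leading byte 0xE8 = 11101000 → 3-byte char #2 = E8 80 91.
Offset 7: leading byte 0xE0 = 11100000 → 3-byte char #3 = E0 A4 AE.
Offset 10: leading byte 0xEA = 11101010 → 3-byte char #4 = EA 95 A7.
Offset 13: leading byte 0xE4 = 11100100 → 3-byte char #5 = E4 87 A9.
Offset 16: leading byte 0xE4 = 11100100 → 3-byte char #6 = E4 B6 A2.
Offset 19: leading byte 0xE2 = 11100010 → 3-byte char #7 = E2 82 BF.
Leading byte 0xE2 = 11100010 matches 1110xxxx → 3-byte sequence.
Byte 1: 0xE2 = 11100010, payload 0010 (4 bits).
Byte 2: 0x82 = 10000010 (10xxxxxx ✓), payload 000010.
Byte 3: 0xBF = 10111111 (10xxxxxx ✓), payload 111111.
Concatenate: 0010000010111111 = 0x20BF (16 bits → U+20BF).

U+20BF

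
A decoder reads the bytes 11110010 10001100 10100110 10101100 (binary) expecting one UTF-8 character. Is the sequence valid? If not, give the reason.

Leading byte 0xF2 = 11110010 → 4-byte form.
Continuation bytes 0x8C=10001100, 0xA6=10100110, 0xAC=10101100 all match 10xxxxxx.
Decoded value 0x8C9AC is ≥ 0x10000 (shortest form) and not a surrogate.

valid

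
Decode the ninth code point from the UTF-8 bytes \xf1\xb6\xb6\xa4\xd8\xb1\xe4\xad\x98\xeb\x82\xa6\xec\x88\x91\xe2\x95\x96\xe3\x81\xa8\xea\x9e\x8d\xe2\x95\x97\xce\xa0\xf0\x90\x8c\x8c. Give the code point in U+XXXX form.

Offset 0: leading byte 0xF1 = 11110001 → 4-byte char #1 = F1 B6 B6 A4.
Offset 4: leading byte 0xD8 = 11011000 → 2-byte char #2 = D8 B1.
Offset 6: leading byte 0xE4 = 11100100 → 3-byte char #3 = E4 AD 98.
Offset 9: leading byte 0xEB = 11101011 → 3-byte char #4 = EB 82 A6.
Offset 12: leading byte 0xEC = 11101100 → 3-byte char #5 = EC 88 91.
Offset 15: leading byte 0xE2 = 11100010 → 3-byte char #6 = E2 95 96.
Offset 18: leading byte 0xE3 = 11100011 → 3-byte char #7 = E3 81 A8.
Offset 21: leading byte 0xEA = 11101010 → 3-byte char #8 = EA 9E 8D.
Offset 24: leading byte 0xE2 = 11100010 → 3-byte char #9 = E2 95 97.
Leading byte 0xE2 = 11100010 matches 1110xxxx → 3-byte sequence.
Byte 1: 0xE2 = 11100010, payload 0010 (4 bits).
Byte 2: 0x95 = 10010101 (10xxxxxx ✓), payload 010101.
Byte 3: 0x97 = 10010111 (10xxxxxx ✓), payload 010111.
Concatenate: 0010010101010111 = 0x2557 (16 bits → U+2557).

U+2557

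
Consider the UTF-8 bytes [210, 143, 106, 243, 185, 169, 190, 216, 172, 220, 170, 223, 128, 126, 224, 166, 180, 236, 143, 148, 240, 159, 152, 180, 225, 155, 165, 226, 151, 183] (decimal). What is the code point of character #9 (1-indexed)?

Offset 0: leading byte 0xD2 = 11010010 → 2-byte char #1 = D2 8F.
Offset 2: leading byte 0x6A = 01101010 → 1-byte char #2 = 6A.
Offset 3: leading byte 0xF3 = 11110011 → 4-byte char #3 = F3 B9 A9 BE.
Offset 7: leading byte 0xD8 = 11011000 → 2-byte char #4 = D8 AC.
Offset 9: leading byte 0xDC = 11011100 → 2-byte char #5 = DC AA.
Offset 11: leading byte 0xDF = 11011111 → 2-byte char #6 = DF 80.
Offset 13: leading byte 0x7E = 01111110 → 1-byte char #7 = 7E.
Offset 14: leading byte 0xE0 = 11100000 → 3-byte char #8 = E0 A6 B4.
Offset 17: leading byte 0xEC = 11101100 → 3-byte char #9 = EC 8F 94.
Leading byte 0xEC = 11101100 matches 1110xxxx → 3-byte sequence.
Byte 1: 0xEC = 11101100, payload 1100 (4 bits).
Byte 2: 0x8F = 10001111 (10xxxxxx ✓), payload 001111.
Byte 3: 0x94 = 10010100 (10xxxxxx ✓), payload 010100.
Concatenate: 1100001111010100 = 0xC3D4 (16 bits → U+C3D4).

U+C3D4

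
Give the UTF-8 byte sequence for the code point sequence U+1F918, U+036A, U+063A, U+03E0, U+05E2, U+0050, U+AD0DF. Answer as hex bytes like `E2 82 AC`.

F0 9F A4 98 CD AA D8 BA CF A0 D7 A2 50 F2 AD 83 9F

U+1F918: 4-byte form → F0 9F A4 98.
U+036A: 2-byte form → CD AA.
U+063A: 2-byte form → D8 BA.
U+03E0: 2-byte form → CF A0.
U+05E2: 2-byte form → D7 A2.
U+0050: 1-byte form → 50.
U+AD0DF: 4-byte form → F2 AD 83 9F.
Concatenated (17 bytes): F0 9F A4 98 CD AA D8 BA CF A0 D7 A2 50 F2 AD 83 9F.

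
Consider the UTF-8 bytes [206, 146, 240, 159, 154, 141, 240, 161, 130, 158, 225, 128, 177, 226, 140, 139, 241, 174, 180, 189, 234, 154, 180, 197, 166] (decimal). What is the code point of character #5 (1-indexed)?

Offset 0: leading byte 0xCE = 11001110 → 2-byte char #1 = CE 92.
Offset 2: leading byte 0xF0 = 11110000 → 4-byte char #2 = F0 9F 9A 8D.
Offset 6: leading byte 0xF0 = 11110000 → 4-byte char #3 = F0 A1 82 9E.
Offset 10: leading byte 0xE1 = 11100001 → 3-byte char #4 = E1 80 B1.
Offset 13: leading byte 0xE2 = 11100010 → 3-byte char #5 = E2 8C 8B.
Leading byte 0xE2 = 11100010 matches 1110xxxx → 3-byte sequence.
Byte 1: 0xE2 = 11100010, payload 0010 (4 bits).
Byte 2: 0x8C = 10001100 (10xxxxxx ✓), payload 001100.
Byte 3: 0x8B = 10001011 (10xxxxxx ✓), payload 001011.
Concatenate: 0010001100001011 = 0x230B (16 bits → U+230B).

U+230B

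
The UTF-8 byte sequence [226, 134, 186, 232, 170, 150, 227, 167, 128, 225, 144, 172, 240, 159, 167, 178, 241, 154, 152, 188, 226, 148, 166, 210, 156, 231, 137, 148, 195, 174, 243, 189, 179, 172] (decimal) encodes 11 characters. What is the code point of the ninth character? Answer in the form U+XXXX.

Offset 0: leading byte 0xE2 = 11100010 → 3-byte char #1 = E2 86 BA.
Offset 3: leading byte 0xE8 = 11101000 → 3-byte char #2 = E8 AA 96.
Offset 6: leading byte 0xE3 = 11100011 → 3-byte char #3 = E3 A7 80.
Offset 9: leading byte 0xE1 = 11100001 → 3-byte char #4 = E1 90 AC.
Offset 12: leading byte 0xF0 = 11110000 → 4-byte char #5 = F0 9F A7 B2.
Offset 16: leading byte 0xF1 = 11110001 → 4-byte char #6 = F1 9A 98 BC.
Offset 20: leading byte 0xE2 = 11100010 → 3-byte char #7 = E2 94 A6.
Offset 23: leading byte 0xD2 = 11010010 → 2-byte char #8 = D2 9C.
Offset 25: leading byte 0xE7 = 11100111 → 3-byte char #9 = E7 89 94.
Leading byte 0xE7 = 11100111 matches 1110xxxx → 3-byte sequence.
Byte 1: 0xE7 = 11100111, payload 0111 (4 bits).
Byte 2: 0x89 = 10001001 (10xxxxxx ✓), payload 001001.
Byte 3: 0x94 = 10010100 (10xxxxxx ✓), payload 010100.
Concatenate: 0111001001010100 = 0x7254 (16 bits → U+7254).

U+7254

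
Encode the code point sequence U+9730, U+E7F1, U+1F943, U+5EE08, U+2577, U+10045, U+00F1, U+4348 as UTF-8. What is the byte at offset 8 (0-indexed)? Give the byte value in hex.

0xA5

U+9730 → 3-byte form E9 9C B0 at offsets 0–2.
U+E7F1 → 3-byte form EE 9F B1 at offsets 3–5.
U+1F943 → 4-byte form F0 9F A5 83 at offsets 6–9.
Offset 8 falls in char 3's range; it's byte 3 of F0 9F A5 83 = 0xA5.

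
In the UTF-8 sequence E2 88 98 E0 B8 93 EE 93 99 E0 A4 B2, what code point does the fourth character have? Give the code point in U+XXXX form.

Offset 0: leading byte 0xE2 = 11100010 → 3-byte char #1 = E2 88 98.
Offset 3: leading byte 0xE0 = 11100000 → 3-byte char #2 = E0 B8 93.
Offset 6: leading byte 0xEE = 11101110 → 3-byte char #3 = EE 93 99.
Offset 9: leading byte 0xE0 = 11100000 → 3-byte char #4 = E0 A4 B2.
Leading byte 0xE0 = 11100000 matches 1110xxxx → 3-byte sequence.
Byte 1: 0xE0 = 11100000, payload 0000 (4 bits).
Byte 2: 0xA4 = 10100100 (10xxxxxx ✓), payload 100100.
Byte 3: 0xB2 = 10110010 (10xxxxxx ✓), payload 110010.
Concatenate: 0000100100110010 = 0x932 (16 bits → U+0932).

U+0932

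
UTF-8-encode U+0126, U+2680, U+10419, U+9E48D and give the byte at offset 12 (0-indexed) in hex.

0x8D

U+0126 → 2-byte form C4 A6 at offsets 0–1.
U+2680 → 3-byte form E2 9A 80 at offsets 2–4.
U+10419 → 4-byte form F0 90 90 99 at offsets 5–8.
U+9E48D → 4-byte form F2 9E 92 8D at offsets 9–12.
Offset 12 falls in char 4's range; it's byte 4 of F2 9E 92 8D = 0x8D.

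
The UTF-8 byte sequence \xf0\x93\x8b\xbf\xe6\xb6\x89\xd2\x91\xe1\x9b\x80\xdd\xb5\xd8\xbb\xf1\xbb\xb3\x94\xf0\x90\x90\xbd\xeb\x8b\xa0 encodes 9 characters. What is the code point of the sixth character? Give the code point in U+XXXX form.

U+063B

Offset 0: leading byte 0xF0 = 11110000 → 4-byte char #1 = F0 93 8B BF.
Offset 4: leading byte 0xE6 = 11100110 → 3-byte char #2 = E6 B6 89.
Offset 7: leading byte 0xD2 = 11010010 → 2-byte char #3 = D2 91.
Offset 9: leading byte 0xE1 = 11100001 → 3-byte char #4 = E1 9B 80.
Offset 12: leading byte 0xDD = 11011101 → 2-byte char #5 = DD B5.
Offset 14: leading byte 0xD8 = 11011000 → 2-byte char #6 = D8 BB.
Leading byte 0xD8 = 11011000 matches 110xxxxx → 2-byte sequence.
Byte 1: 0xD8 = 11011000, payload 11000 (5 bits).
Byte 2: 0xBB = 10111011 (10xxxxxx ✓), payload 111011.
Concatenate: 11000111011 = 0x63B (11 bits → U+063B).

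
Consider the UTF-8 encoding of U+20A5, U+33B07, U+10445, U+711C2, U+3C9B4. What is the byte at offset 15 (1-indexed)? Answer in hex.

1-indexed offset 15 is 0-indexed offset 14.
U+20A5 → 3-byte form E2 82 A5 at offsets 0–2.
U+33B07 → 4-byte form F0 B3 AC 87 at offsets 3–6.
U+10445 → 4-byte form F0 90 91 85 at offsets 7–10.
U+711C2 → 4-byte form F1 B1 87 82 at offsets 11–14.
Offset 14 falls in char 4's range; it's byte 4 of F1 B1 87 82 = 0x82.

0x82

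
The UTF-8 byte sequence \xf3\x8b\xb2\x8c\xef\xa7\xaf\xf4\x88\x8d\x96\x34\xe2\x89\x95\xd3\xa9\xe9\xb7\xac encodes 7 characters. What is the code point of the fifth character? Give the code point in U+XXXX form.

Offset 0: leading byte 0xF3 = 11110011 → 4-byte char #1 = F3 8B B2 8C.
Offset 4: leading byte 0xEF = 11101111 → 3-byte char #2 = EF A7 AF.
Offset 7: leading byte 0xF4 = 11110100 → 4-byte char #3 = F4 88 8D 96.
Offset 11: leading byte 0x34 = 00110100 → 1-byte char #4 = 34.
Offset 12: leading byte 0xE2 = 11100010 → 3-byte char #5 = E2 89 95.
Leading byte 0xE2 = 11100010 matches 1110xxxx → 3-byte sequence.
Byte 1: 0xE2 = 11100010, payload 0010 (4 bits).
Byte 2: 0x89 = 10001001 (10xxxxxx ✓), payload 001001.
Byte 3: 0x95 = 10010101 (10xxxxxx ✓), payload 010101.
Concatenate: 0010001001010101 = 0x2255 (16 bits → U+2255).

U+2255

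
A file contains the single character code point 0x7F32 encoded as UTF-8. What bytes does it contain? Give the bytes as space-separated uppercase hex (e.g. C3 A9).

U+7F32 = 0x7F32 = 32562 decimal. In range U+0800–U+FFFF → 3-byte form: 1110xxxx 10xxxxxx 10xxxxxx.
Binary (16 bits): 0111111100110010.
Split 4+6+6: 0111 | 111100 | 110010.
Byte 1: 11100111 = 0xE7.
Byte 2: 10111100 = 0xBC.
Byte 3: 10110010 = 0xB2.

E7 BC B2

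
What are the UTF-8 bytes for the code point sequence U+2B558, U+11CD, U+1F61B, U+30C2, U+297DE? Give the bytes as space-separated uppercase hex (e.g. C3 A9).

U+2B558: 4-byte form → F0 AB 95 98.
U+11CD: 3-byte form → E1 87 8D.
U+1F61B: 4-byte form → F0 9F 98 9B.
U+30C2: 3-byte form → E3 83 82.
U+297DE: 4-byte form → F0 A9 9F 9E.
Concatenated (18 bytes): F0 AB 95 98 E1 87 8D F0 9F 98 9B E3 83 82 F0 A9 9F 9E.

F0 AB 95 98 E1 87 8D F0 9F 98 9B E3 83 82 F0 A9 9F 9E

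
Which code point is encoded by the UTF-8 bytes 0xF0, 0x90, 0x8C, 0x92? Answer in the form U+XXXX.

Leading byte 0xF0 = 11110000 matches 11110xxx → 4-byte sequence.
Byte 1: 0xF0 = 11110000, payload 000 (3 bits).
Byte 2: 0x90 = 10010000 (10xxxxxx ✓), payload 010000.
Byte 3: 0x8C = 10001100 (10xxxxxx ✓), payload 001100.
Byte 4: 0x92 = 10010010 (10xxxxxx ✓), payload 010010.
Concatenate: 000010000001100010010 = 0x10312 (21 bits → U+10312).

U+10312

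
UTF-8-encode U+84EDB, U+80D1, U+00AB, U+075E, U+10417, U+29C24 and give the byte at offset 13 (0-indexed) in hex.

0x90

U+84EDB → 4-byte form F2 84 BB 9B at offsets 0–3.
U+80D1 → 3-byte form E8 83 91 at offsets 4–6.
U+00AB → 2-byte form C2 AB at offsets 7–8.
U+075E → 2-byte form DD 9E at offsets 9–10.
U+10417 → 4-byte form F0 90 90 97 at offsets 11–14.
Offset 13 falls in char 5's range; it's byte 3 of F0 90 90 97 = 0x90.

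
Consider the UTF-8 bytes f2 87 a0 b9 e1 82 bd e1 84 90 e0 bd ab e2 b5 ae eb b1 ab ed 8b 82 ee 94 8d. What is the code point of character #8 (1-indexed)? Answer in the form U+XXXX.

U+E50D

Offset 0: leading byte 0xF2 = 11110010 → 4-byte char #1 = F2 87 A0 B9.
Offset 4: leading byte 0xE1 = 11100001 → 3-byte char #2 = E1 82 BD.
Offset 7: leading byte 0xE1 = 11100001 → 3-byte char #3 = E1 84 90.
Offset 10: leading byte 0xE0 = 11100000 → 3-byte char #4 = E0 BD AB.
Offset 13: leading byte 0xE2 = 11100010 → 3-byte char #5 = E2 B5 AE.
Offset 16: leading byte 0xEB = 11101011 → 3-byte char #6 = EB B1 AB.
Offset 19: leading byte 0xED = 11101101 → 3-byte char #7 = ED 8B 82.
Offset 22: leading byte 0xEE = 11101110 → 3-byte char #8 = EE 94 8D.
Leading byte 0xEE = 11101110 matches 1110xxxx → 3-byte sequence.
Byte 1: 0xEE = 11101110, payload 1110 (4 bits).
Byte 2: 0x94 = 10010100 (10xxxxxx ✓), payload 010100.
Byte 3: 0x8D = 10001101 (10xxxxxx ✓), payload 001101.
Concatenate: 1110010100001101 = 0xE50D (16 bits → U+E50D).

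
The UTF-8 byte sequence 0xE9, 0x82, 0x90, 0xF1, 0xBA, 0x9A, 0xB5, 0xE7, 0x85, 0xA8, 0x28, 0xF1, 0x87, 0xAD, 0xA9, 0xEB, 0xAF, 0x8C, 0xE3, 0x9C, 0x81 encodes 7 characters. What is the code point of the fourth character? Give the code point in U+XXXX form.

U+0028

Offset 0: leading byte 0xE9 = 11101001 → 3-byte char #1 = E9 82 90.
Offset 3: leading byte 0xF1 = 11110001 → 4-byte char #2 = F1 BA 9A B5.
Offset 7: leading byte 0xE7 = 11100111 → 3-byte char #3 = E7 85 A8.
Offset 10: leading byte 0x28 = 00101000 → 1-byte char #4 = 28.
Leading byte 0x28 = 00101000 matches 0xxxxxxx → 1-byte sequence.
Byte 1: 0x28 = 00101000, payload 0101000 (7 bits).
Concatenate: 0101000 = 0x28 (7 bits → U+0028).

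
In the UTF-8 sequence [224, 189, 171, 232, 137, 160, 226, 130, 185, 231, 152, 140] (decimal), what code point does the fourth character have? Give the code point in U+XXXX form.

Offset 0: leading byte 0xE0 = 11100000 → 3-byte char #1 = E0 BD AB.
Offset 3: leading byte 0xE8 = 11101000 → 3-byte char #2 = E8 89 A0.
Offset 6: leading byte 0xE2 = 11100010 → 3-byte char #3 = E2 82 B9.
Offset 9: leading byte 0xE7 = 11100111 → 3-byte char #4 = E7 98 8C.
Leading byte 0xE7 = 11100111 matches 1110xxxx → 3-byte sequence.
Byte 1: 0xE7 = 11100111, payload 0111 (4 bits).
Byte 2: 0x98 = 10011000 (10xxxxxx ✓), payload 011000.
Byte 3: 0x8C = 10001100 (10xxxxxx ✓), payload 001100.
Concatenate: 0111011000001100 = 0x760C (16 bits → U+760C).

U+760C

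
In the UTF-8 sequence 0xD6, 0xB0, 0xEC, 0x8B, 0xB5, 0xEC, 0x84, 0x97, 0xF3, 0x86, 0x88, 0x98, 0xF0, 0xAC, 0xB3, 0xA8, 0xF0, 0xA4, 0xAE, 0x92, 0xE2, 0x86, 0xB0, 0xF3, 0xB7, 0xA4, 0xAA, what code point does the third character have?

U+C117

Offset 0: leading byte 0xD6 = 11010110 → 2-byte char #1 = D6 B0.
Offset 2: leading byte 0xEC = 11101100 → 3-byte char #2 = EC 8B B5.
Offset 5: leading byte 0xEC = 11101100 → 3-byte char #3 = EC 84 97.
Leading byte 0xEC = 11101100 matches 1110xxxx → 3-byte sequence.
Byte 1: 0xEC = 11101100, payload 1100 (4 bits).
Byte 2: 0x84 = 10000100 (10xxxxxx ✓), payload 000100.
Byte 3: 0x97 = 10010111 (10xxxxxx ✓), payload 010111.
Concatenate: 1100000100010111 = 0xC117 (16 bits → U+C117).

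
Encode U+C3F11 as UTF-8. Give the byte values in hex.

U+C3F11 = 0xC3F11 = 802577 decimal. In range U+10000–U+10FFFF → 4-byte form: 11110xxx 10xxxxxx 10xxxxxx 10xxxxxx.
Binary (21 bits): 011000011111100010001.
Split 3+6+6+6: 011 | 000011 | 111100 | 010001.
Byte 1: 11110011 = 0xF3.
Byte 2: 10000011 = 0x83.
Byte 3: 10111100 = 0xBC.
Byte 4: 10010001 = 0x91.

F3 83 BC 91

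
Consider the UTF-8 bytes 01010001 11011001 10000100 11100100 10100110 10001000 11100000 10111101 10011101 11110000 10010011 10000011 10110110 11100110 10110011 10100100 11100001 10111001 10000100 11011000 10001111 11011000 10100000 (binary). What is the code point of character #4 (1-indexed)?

Offset 0: leading byte 0x51 = 01010001 → 1-byte char #1 = 51.
Offset 1: leading byte 0xD9 = 11011001 → 2-byte char #2 = D9 84.
Offset 3: leading byte 0xE4 = 11100100 → 3-byte char #3 = E4 A6 88.
Offset 6: leading byte 0xE0 = 11100000 → 3-byte char #4 = E0 BD 9D.
Leading byte 0xE0 = 11100000 matches 1110xxxx → 3-byte sequence.
Byte 1: 0xE0 = 11100000, payload 0000 (4 bits).
Byte 2: 0xBD = 10111101 (10xxxxxx ✓), payload 111101.
Byte 3: 0x9D = 10011101 (10xxxxxx ✓), payload 011101.
Concatenate: 0000111101011101 = 0xF5D (16 bits → U+0F5D).

U+0F5D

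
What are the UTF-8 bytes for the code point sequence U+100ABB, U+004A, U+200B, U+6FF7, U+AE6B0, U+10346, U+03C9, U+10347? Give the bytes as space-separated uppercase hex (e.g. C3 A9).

U+100ABB: 4-byte form → F4 80 AA BB.
U+004A: 1-byte form → 4A.
U+200B: 3-byte form → E2 80 8B.
U+6FF7: 3-byte form → E6 BF B7.
U+AE6B0: 4-byte form → F2 AE 9A B0.
U+10346: 4-byte form → F0 90 8D 86.
U+03C9: 2-byte form → CF 89.
U+10347: 4-byte form → F0 90 8D 87.
Concatenated (25 bytes): F4 80 AA BB 4A E2 80 8B E6 BF B7 F2 AE 9A B0 F0 90 8D 86 CF 89 F0 90 8D 87.

F4 80 AA BB 4A E2 80 8B E6 BF B7 F2 AE 9A B0 F0 90 8D 86 CF 89 F0 90 8D 87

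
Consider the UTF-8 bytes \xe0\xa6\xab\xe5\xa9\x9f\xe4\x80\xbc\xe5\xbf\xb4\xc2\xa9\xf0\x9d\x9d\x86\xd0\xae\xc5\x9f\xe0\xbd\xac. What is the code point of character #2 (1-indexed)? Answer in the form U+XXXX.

U+5A5F

Offset 0: leading byte 0xE0 = 11100000 → 3-byte char #1 = E0 A6 AB.
Offset 3: leading byte 0xE5 = 11100101 → 3-byte char #2 = E5 A9 9F.
Leading byte 0xE5 = 11100101 matches 1110xxxx → 3-byte sequence.
Byte 1: 0xE5 = 11100101, payload 0101 (4 bits).
Byte 2: 0xA9 = 10101001 (10xxxxxx ✓), payload 101001.
Byte 3: 0x9F = 10011111 (10xxxxxx ✓), payload 011111.
Concatenate: 0101101001011111 = 0x5A5F (16 bits → U+5A5F).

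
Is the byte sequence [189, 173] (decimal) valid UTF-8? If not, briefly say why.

invalid (continuation byte with no leading byte)

Byte 0xBD = 10111101 has the form 10xxxxxx — a continuation byte — but there is no preceding leading byte.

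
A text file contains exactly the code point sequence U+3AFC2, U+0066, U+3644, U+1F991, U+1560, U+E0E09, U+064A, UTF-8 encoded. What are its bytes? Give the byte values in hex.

F0 BA BF 82 66 E3 99 84 F0 9F A6 91 E1 95 A0 F3 A0 B8 89 D9 8A

U+3AFC2: 4-byte form → F0 BA BF 82.
U+0066: 1-byte form → 66.
U+3644: 3-byte form → E3 99 84.
U+1F991: 4-byte form → F0 9F A6 91.
U+1560: 3-byte form → E1 95 A0.
U+E0E09: 4-byte form → F3 A0 B8 89.
U+064A: 2-byte form → D9 8A.
Concatenated (21 bytes): F0 BA BF 82 66 E3 99 84 F0 9F A6 91 E1 95 A0 F3 A0 B8 89 D9 8A.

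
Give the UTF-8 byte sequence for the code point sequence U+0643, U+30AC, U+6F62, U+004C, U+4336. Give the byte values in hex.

U+0643: 2-byte form → D9 83.
U+30AC: 3-byte form → E3 82 AC.
U+6F62: 3-byte form → E6 BD A2.
U+004C: 1-byte form → 4C.
U+4336: 3-byte form → E4 8C B6.
Concatenated (12 bytes): D9 83 E3 82 AC E6 BD A2 4C E4 8C B6.

D9 83 E3 82 AC E6 BD A2 4C E4 8C B6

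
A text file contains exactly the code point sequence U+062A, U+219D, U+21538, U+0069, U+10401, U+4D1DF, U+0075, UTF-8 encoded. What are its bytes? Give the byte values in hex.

U+062A: 2-byte form → D8 AA.
U+219D: 3-byte form → E2 86 9D.
U+21538: 4-byte form → F0 A1 94 B8.
U+0069: 1-byte form → 69.
U+10401: 4-byte form → F0 90 90 81.
U+4D1DF: 4-byte form → F1 8D 87 9F.
U+0075: 1-byte form → 75.
Concatenated (19 bytes): D8 AA E2 86 9D F0 A1 94 B8 69 F0 90 90 81 F1 8D 87 9F 75.

D8 AA E2 86 9D F0 A1 94 B8 69 F0 90 90 81 F1 8D 87 9F 75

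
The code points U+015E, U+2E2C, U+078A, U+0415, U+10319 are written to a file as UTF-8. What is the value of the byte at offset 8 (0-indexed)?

U+015E → 2-byte form C5 9E at offsets 0–1.
U+2E2C → 3-byte form E2 B8 AC at offsets 2–4.
U+078A → 2-byte form DE 8A at offsets 5–6.
U+0415 → 2-byte form D0 95 at offsets 7–8.
Offset 8 falls in char 4's range; it's byte 2 of D0 95 = 0x95.

0x95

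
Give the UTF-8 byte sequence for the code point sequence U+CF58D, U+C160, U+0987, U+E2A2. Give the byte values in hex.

F3 8F 96 8D EC 85 A0 E0 A6 87 EE 8A A2

U+CF58D: 4-byte form → F3 8F 96 8D.
U+C160: 3-byte form → EC 85 A0.
U+0987: 3-byte form → E0 A6 87.
U+E2A2: 3-byte form → EE 8A A2.
Concatenated (13 bytes): F3 8F 96 8D EC 85 A0 E0 A6 87 EE 8A A2.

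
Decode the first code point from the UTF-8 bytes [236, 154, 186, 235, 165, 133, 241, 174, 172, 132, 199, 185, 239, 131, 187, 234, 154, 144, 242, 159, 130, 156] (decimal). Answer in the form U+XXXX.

Offset 0: leading byte 0xEC = 11101100 → 3-byte char #1 = EC 9A BA.
Leading byte 0xEC = 11101100 matches 1110xxxx → 3-byte sequence.
Byte 1: 0xEC = 11101100, payload 1100 (4 bits).
Byte 2: 0x9A = 10011010 (10xxxxxx ✓), payload 011010.
Byte 3: 0xBA = 10111010 (10xxxxxx ✓), payload 111010.
Concatenate: 1100011010111010 = 0xC6BA (16 bits → U+C6BA).

U+C6BA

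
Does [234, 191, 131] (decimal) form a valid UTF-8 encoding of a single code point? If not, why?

Leading byte 0xEA = 11101010 → 3-byte form.
Continuation bytes 0xBF=10111111, 0x83=10000011 all match 10xxxxxx.
Decoded value 0xAFC3 is ≥ 0x800 (shortest form) and not a surrogate.

valid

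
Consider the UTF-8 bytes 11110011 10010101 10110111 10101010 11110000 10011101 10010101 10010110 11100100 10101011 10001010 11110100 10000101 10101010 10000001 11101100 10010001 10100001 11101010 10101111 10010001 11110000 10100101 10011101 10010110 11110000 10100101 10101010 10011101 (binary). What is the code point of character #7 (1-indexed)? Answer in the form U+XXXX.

Offset 0: leading byte 0xF3 = 11110011 → 4-byte char #1 = F3 95 B7 AA.
Offset 4: leading byte 0xF0 = 11110000 → 4-byte char #2 = F0 9D 95 96.
Offset 8: leading byte 0xE4 = 11100100 → 3-byte char #3 = E4 AB 8A.
Offset 11: leading byte 0xF4 = 11110100 → 4-byte char #4 = F4 85 AA 81.
Offset 15: leading byte 0xEC = 11101100 → 3-byte char #5 = EC 91 A1.
Offset 18: leading byte 0xEA = 11101010 → 3-byte char #6 = EA AF 91.
Offset 21: leading byte 0xF0 = 11110000 → 4-byte char #7 = F0 A5 9D 96.
Leading byte 0xF0 = 11110000 matches 11110xxx → 4-byte sequence.
Byte 1: 0xF0 = 11110000, payload 000 (3 bits).
Byte 2: 0xA5 = 10100101 (10xxxxxx ✓), payload 100101.
Byte 3: 0x9D = 10011101 (10xxxxxx ✓), payload 011101.
Byte 4: 0x96 = 10010110 (10xxxxxx ✓), payload 010110.
Concatenate: 000100101011101010110 = 0x25756 (21 bits → U+25756).

U+25756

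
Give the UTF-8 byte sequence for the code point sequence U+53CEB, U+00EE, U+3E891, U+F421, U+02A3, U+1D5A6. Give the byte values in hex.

F1 93 B3 AB C3 AE F0 BE A2 91 EF 90 A1 CA A3 F0 9D 96 A6

U+53CEB: 4-byte form → F1 93 B3 AB.
U+00EE: 2-byte form → C3 AE.
U+3E891: 4-byte form → F0 BE A2 91.
U+F421: 3-byte form → EF 90 A1.
U+02A3: 2-byte form → CA A3.
U+1D5A6: 4-byte form → F0 9D 96 A6.
Concatenated (19 bytes): F1 93 B3 AB C3 AE F0 BE A2 91 EF 90 A1 CA A3 F0 9D 96 A6.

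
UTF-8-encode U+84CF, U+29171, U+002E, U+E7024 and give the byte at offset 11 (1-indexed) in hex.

1-indexed offset 11 is 0-indexed offset 10.
U+84CF → 3-byte form E8 93 8F at offsets 0–2.
U+29171 → 4-byte form F0 A9 85 B1 at offsets 3–6.
U+002E → 1-byte form 2E at offsets 7–7.
U+E7024 → 4-byte form F3 A7 80 A4 at offsets 8–11.
Offset 10 falls in char 4's range; it's byte 3 of F3 A7 80 A4 = 0x80.

0x80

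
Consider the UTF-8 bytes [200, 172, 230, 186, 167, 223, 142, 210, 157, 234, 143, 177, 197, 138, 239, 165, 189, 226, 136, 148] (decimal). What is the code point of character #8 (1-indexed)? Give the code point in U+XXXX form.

Offset 0: leading byte 0xC8 = 11001000 → 2-byte char #1 = C8 AC.
Offset 2: leading byte 0xE6 = 11100110 → 3-byte char #2 = E6 BA A7.
Offset 5: leading byte 0xDF = 11011111 → 2-byte char #3 = DF 8E.
Offset 7: leading byte 0xD2 = 11010010 → 2-byte char #4 = D2 9D.
Offset 9: leading byte 0xEA = 11101010 → 3-byte char #5 = EA 8F B1.
Offset 12: leading byte 0xC5 = 11000101 → 2-byte char #6 = C5 8A.
Offset 14: leading byte 0xEF = 11101111 → 3-byte char #7 = EF A5 BD.
Offset 17: leading byte 0xE2 = 11100010 → 3-byte char #8 = E2 88 94.
Leading byte 0xE2 = 11100010 matches 1110xxxx → 3-byte sequence.
Byte 1: 0xE2 = 11100010, payload 0010 (4 bits).
Byte 2: 0x88 = 10001000 (10xxxxxx ✓), payload 001000.
Byte 3: 0x94 = 10010100 (10xxxxxx ✓), payload 010100.
Concatenate: 0010001000010100 = 0x2214 (16 bits → U+2214).

U+2214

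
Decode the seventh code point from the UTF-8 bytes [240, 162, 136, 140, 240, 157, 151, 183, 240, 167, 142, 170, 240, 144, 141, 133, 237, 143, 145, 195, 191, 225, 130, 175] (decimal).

Offset 0: leading byte 0xF0 = 11110000 → 4-byte char #1 = F0 A2 88 8C.
Offset 4: leading byte 0xF0 = 11110000 → 4-byte char #2 = F0 9D 97 B7.
Offset 8: leading byte 0xF0 = 11110000 → 4-byte char #3 = F0 A7 8E AA.
Offset 12: leading byte 0xF0 = 11110000 → 4-byte char #4 = F0 90 8D 85.
Offset 16: leading byte 0xED = 11101101 → 3-byte char #5 = ED 8F 91.
Offset 19: leading byte 0xC3 = 11000011 → 2-byte char #6 = C3 BF.
Offset 21: leading byte 0xE1 = 11100001 → 3-byte char #7 = E1 82 AF.
Leading byte 0xE1 = 11100001 matches 1110xxxx → 3-byte sequence.
Byte 1: 0xE1 = 11100001, payload 0001 (4 bits).
Byte 2: 0x82 = 10000010 (10xxxxxx ✓), payload 000010.
Byte 3: 0xAF = 10101111 (10xxxxxx ✓), payload 101111.
Concatenate: 0001000010101111 = 0x10AF (16 bits → U+10AF).

U+10AF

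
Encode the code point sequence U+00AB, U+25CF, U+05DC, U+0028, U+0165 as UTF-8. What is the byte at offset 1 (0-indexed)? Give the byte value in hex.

U+00AB → 2-byte form C2 AB at offsets 0–1.
Offset 1 falls in char 1's range; it's byte 2 of C2 AB = 0xAB.

0xAB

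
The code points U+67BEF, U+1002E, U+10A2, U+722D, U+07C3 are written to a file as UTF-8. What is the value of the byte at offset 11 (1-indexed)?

1-indexed offset 11 is 0-indexed offset 10.
U+67BEF → 4-byte form F1 A7 AF AF at offsets 0–3.
U+1002E → 4-byte form F0 90 80 AE at offsets 4–7.
U+10A2 → 3-byte form E1 82 A2 at offsets 8–10.
Offset 10 falls in char 3's range; it's byte 3 of E1 82 A2 = 0xA2.

0xA2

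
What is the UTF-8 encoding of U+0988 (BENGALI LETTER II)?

U+0988 = 0x988 = 2440 decimal. In range U+0800–U+FFFF → 3-byte form: 1110xxxx 10xxxxxx 10xxxxxx.
Binary (16 bits): 0000100110001000.
Split 4+6+6: 0000 | 100110 | 001000.
Byte 1: 11100000 = 0xE0.
Byte 2: 10100110 = 0xA6.
Byte 3: 10001000 = 0x88.

E0 A6 88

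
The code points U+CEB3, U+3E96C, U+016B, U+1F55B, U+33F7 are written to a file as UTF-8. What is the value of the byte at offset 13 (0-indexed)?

U+CEB3 → 3-byte form EC BA B3 at offsets 0–2.
U+3E96C → 4-byte form F0 BE A5 AC at offsets 3–6.
U+016B → 2-byte form C5 AB at offsets 7–8.
U+1F55B → 4-byte form F0 9F 95 9B at offsets 9–12.
U+33F7 → 3-byte form E3 8F B7 at offsets 13–15.
Offset 13 falls in char 5's range; it's byte 1 of E3 8F B7 = 0xE3.

0xE3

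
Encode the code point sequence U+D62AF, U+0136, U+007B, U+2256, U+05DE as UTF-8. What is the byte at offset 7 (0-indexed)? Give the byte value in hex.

U+D62AF → 4-byte form F3 96 8A AF at offsets 0–3.
U+0136 → 2-byte form C4 B6 at offsets 4–5.
U+007B → 1-byte form 7B at offsets 6–6.
U+2256 → 3-byte form E2 89 96 at offsets 7–9.
Offset 7 falls in char 4's range; it's byte 1 of E2 89 96 = 0xE2.

0xE2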